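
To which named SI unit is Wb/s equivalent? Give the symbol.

V

Wb = V·s (flux: a volt is a weber per second),
    = kg·m²·s⁻²·A⁻¹.
Combining: s⁻¹·Wb = s⁻¹ · (kg·m²·s⁻²·A⁻¹) = kg·m²·s⁻³·A⁻¹.
kg·m²·s⁻³·A⁻¹ is the base-SI form of the volt.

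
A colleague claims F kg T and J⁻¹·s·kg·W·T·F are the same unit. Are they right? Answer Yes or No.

Yes

Left side:
  F = kg⁻¹·m⁻²·s⁴·A².
  T = kg·s⁻²·A⁻¹.
  Combining: F·kg·T = (kg⁻¹·m⁻²·s⁴·A²) · kg · (kg·s⁻²·A⁻¹) = kg·m⁻²·s²·A.
Right side:
  J = N·m (work = force × distance),
      = kg·m²·s⁻².
  So J⁻¹ = kg⁻¹·m⁻²·s².
  W = J/s (power = energy per time),
      = kg·m²·s⁻³.
  T = Wb/m² (flux density = flux per area),
      = kg·s⁻²·A⁻¹.
  F = C/V (capacitance = charge per voltage),
      = A·s/(kg·m²·s⁻³·A⁻¹) (substituting C and V),
      = kg⁻¹·m⁻²·s⁴·A².
  Combining: J⁻¹·s·kg·W·T·F = (kg⁻¹·m⁻²·s²) · s · kg · (kg·m²·s⁻³) · (kg·s⁻²·A⁻¹) · (kg⁻¹·m⁻²·s⁴·A²) = kg·m⁻²·s²·A.
Both reduce to kg·m⁻²·s²·A.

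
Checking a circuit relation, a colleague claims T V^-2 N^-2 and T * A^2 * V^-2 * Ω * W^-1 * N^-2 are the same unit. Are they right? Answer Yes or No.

Left side:
  T = Wb/m² (flux density = flux per area),
      = kg·s⁻²·A⁻¹.
  V = W/A (potential = power per current),
      = kg·m²·s⁻³·A⁻¹.
  So V⁻² = kg⁻²·m⁻⁴·s⁶·A².
  N = kg·m/s² = kg·m·s⁻² (force = mass × acceleration).
  So N⁻² = kg⁻²·m⁻²·s⁴.
  Combining: T·V⁻²·N⁻² = (kg·s⁻²·A⁻¹) · (kg⁻²·m⁻⁴·s⁶·A²) · (kg⁻²·m⁻²·s⁴) = kg⁻³·m⁻⁶·s⁸·A.
Right side:
  T = Wb/m² (flux density = flux per area),
      = kg·s⁻²·A⁻¹.
  V = W/A (potential = power per current),
      = kg·m²·s⁻³·A⁻¹.
  So V⁻² = kg⁻²·m⁻⁴·s⁶·A².
  Ω = V/A (resistance = voltage per current),
      = kg·m²·s⁻³·A⁻².
  W = J/s (power = energy per time),
      = kg·m²·s⁻³.
  So W⁻¹ = kg⁻¹·m⁻²·s³.
  N = kg·m/s² = kg·m·s⁻² (force = mass × acceleration).
  So N⁻² = kg⁻²·m⁻²·s⁴.
  Combining: T·A²·V⁻²·Ω·W⁻¹·N⁻² = (kg·s⁻²·A⁻¹) · A² · (kg⁻²·m⁻⁴·s⁶·A²) · (kg·m²·s⁻³·A⁻²) · (kg⁻¹·m⁻²·s³) · (kg⁻²·m⁻²·s⁴) = kg⁻³·m⁻⁶·s⁸·A.
Both reduce to kg⁻³·m⁻⁶·s⁸·A.

Yes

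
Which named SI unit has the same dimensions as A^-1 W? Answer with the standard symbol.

W = J/s (power = energy per time),
    = kg·m²·s⁻³.
Combining: A⁻¹·W = A⁻¹ · (kg·m²·s⁻³) = kg·m²·s⁻³·A⁻¹.
kg·m²·s⁻³·A⁻¹ is the base-SI form of the volt.

V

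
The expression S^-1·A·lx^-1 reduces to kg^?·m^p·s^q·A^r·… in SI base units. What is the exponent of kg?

S = 1/Ω (conductance is reciprocal resistance),
    = kg⁻¹·m⁻²·s³·A².
So S⁻¹ = kg·m²·s⁻³·A⁻².
lx = lm/m² (illuminance = luminous flux per area),
    = m⁻²·cd.
So lx⁻¹ = m²·cd⁻¹.
Combining: S⁻¹·A·lx⁻¹ = (kg·m²·s⁻³·A⁻²) · A · (m²·cd⁻¹) = kg·m⁴·s⁻³·A⁻¹·cd⁻¹.
The exponent of kg is 1.

1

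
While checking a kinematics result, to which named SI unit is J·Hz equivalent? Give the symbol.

W

J = N·m (work = force × distance),
    = kg·m²·s⁻².
Hz = 1/s = s⁻¹ (frequency is cycles per second).
Combining: J·Hz = (kg·m²·s⁻²) · s⁻¹ = kg·m²·s⁻³.
kg·m²·s⁻³ is the base-SI form of the watt.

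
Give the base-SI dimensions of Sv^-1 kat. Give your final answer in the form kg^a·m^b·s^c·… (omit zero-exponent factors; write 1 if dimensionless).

Sv = J/kg (equivalent dose = energy per mass),
    = m²·s⁻².
So Sv⁻¹ = m⁻²·s².
kat = mol/s = s⁻¹·mol (catalytic activity).
Combining: Sv⁻¹·kat = (m⁻²·s²) · (s⁻¹·mol) = m⁻²·s·mol.

m⁻²·s·mol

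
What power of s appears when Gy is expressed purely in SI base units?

Gy = J/kg (absorbed dose = energy per mass),
    = m²·s⁻².
The exponent of s is -2.

-2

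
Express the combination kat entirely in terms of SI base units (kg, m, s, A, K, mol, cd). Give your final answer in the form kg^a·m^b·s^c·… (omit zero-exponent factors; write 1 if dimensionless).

kat = mol/s = s⁻¹·mol (catalytic activity).

s⁻¹·mol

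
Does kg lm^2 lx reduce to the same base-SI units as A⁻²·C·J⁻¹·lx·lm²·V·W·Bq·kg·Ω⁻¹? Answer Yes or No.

No

Left side:
  lm = cd.
  So lm² = cd².
  lx = m⁻²·cd.
  Combining: kg·lm²·lx = kg · cd² · (m⁻²·cd) = kg·m⁻²·cd³.
Right side:
  C = A·s = s·A (charge = current × time).
  J = N·m (work = force × distance),
      = kg·m²·s⁻².
  So J⁻¹ = kg⁻¹·m⁻²·s².
  lx = lm/m² (illuminance = luminous flux per area),
      = m⁻²·cd.
  lm = cd·sr = cd (luminous flux; sr is dimensionless).
  So lm² = cd².
  V = W/A (potential = power per current),
      = kg·m²·s⁻³·A⁻¹.
  W = J/s (power = energy per time),
      = kg·m²·s⁻³.
  Bq = 1/s = s⁻¹ (activity is decays per second).
  Ω = V/A (resistance = voltage per current),
      = kg·m²·s⁻³·A⁻².
  So Ω⁻¹ = kg⁻¹·m⁻²·s³·A².
  Combining: A⁻²·C·J⁻¹·lx·lm²·V·W·Bq·kg·Ω⁻¹ = A⁻² · (s·A) · (kg⁻¹·m⁻²·s²) · (m⁻²·cd) · cd² · (kg·m²·s⁻³·A⁻¹) · (kg·m²·s⁻³) · s⁻¹ · kg · (kg⁻¹·m⁻²·s³·A²) = kg·m⁻²·s⁻¹·cd³.
Left is kg·m⁻²·cd³; right is kg·m⁻²·s⁻¹·cd³ — different.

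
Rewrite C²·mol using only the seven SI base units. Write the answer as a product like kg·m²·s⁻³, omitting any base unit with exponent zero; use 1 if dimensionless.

C = A·s = s·A (charge = current × time).
So C² = s²·A².
Combining: C²·mol = (s²·A²) · mol = s²·A²·mol.

s²·A²·mol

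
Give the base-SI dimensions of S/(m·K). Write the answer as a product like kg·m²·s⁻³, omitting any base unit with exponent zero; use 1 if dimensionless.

S = 1/Ω (conductance is reciprocal resistance),
    = kg⁻¹·m⁻²·s³·A².
Combining: m⁻¹·S·K⁻¹ = m⁻¹ · (kg⁻¹·m⁻²·s³·A²) · K⁻¹ = kg⁻¹·m⁻³·s³·A²·K⁻¹.

kg⁻¹·m⁻³·s³·A²·K⁻¹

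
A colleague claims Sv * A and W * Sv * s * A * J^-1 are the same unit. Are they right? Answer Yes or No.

Left side:
  Sv = J/kg (equivalent dose = energy per mass),
      = m²·s⁻².
  Combining: Sv·A = (m²·s⁻²) · A = m²·s⁻²·A.
Right side:
  W = J/s (power = energy per time),
      = kg·m²·s⁻³.
  Sv = J/kg (equivalent dose = energy per mass),
      = m²·s⁻².
  J = N·m (work = force × distance),
      = kg·m²·s⁻².
  So J⁻¹ = kg⁻¹·m⁻²·s².
  Combining: W·Sv·s·A·J⁻¹ = (kg·m²·s⁻³) · (m²·s⁻²) · s · A · (kg⁻¹·m⁻²·s²) = m²·s⁻²·A.
Both reduce to m²·s⁻²·A.

Yes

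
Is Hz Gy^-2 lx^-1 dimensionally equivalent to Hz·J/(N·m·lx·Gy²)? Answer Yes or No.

Left side:
  Hz = s⁻¹.
  Gy = m²·s⁻².
  So Gy⁻² = m⁻⁴·s⁴.
  lx = m⁻²·cd.
  So lx⁻¹ = m²·cd⁻¹.
  Combining: Hz·Gy⁻²·lx⁻¹ = s⁻¹ · (m⁻⁴·s⁴) · (m²·cd⁻¹) = m⁻²·s³·cd⁻¹.
Right side:
  N = kg·m·s⁻².
  So N⁻¹ = kg⁻¹·m⁻¹·s².
  Hz = s⁻¹.
  J = kg·m²·s⁻².
  lx = m⁻²·cd.
  So lx⁻¹ = m²·cd⁻¹.
  Gy = m²·s⁻².
  So Gy⁻² = m⁻⁴·s⁴.
  Combining: N⁻¹·m⁻¹·Hz·J·lx⁻¹·Gy⁻² = (kg⁻¹·m⁻¹·s²) · m⁻¹ · s⁻¹ · (kg·m²·s⁻²) · (m²·cd⁻¹) · (m⁻⁴·s⁴) = m⁻²·s³·cd⁻¹.
Both reduce to m⁻²·s³·cd⁻¹.

Yes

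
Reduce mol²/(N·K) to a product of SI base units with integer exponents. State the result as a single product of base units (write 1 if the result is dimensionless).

N = kg·m/s² = kg·m·s⁻² (force = mass × acceleration).
So N⁻¹ = kg⁻¹·m⁻¹·s².
Combining: N⁻¹·mol²·K⁻¹ = (kg⁻¹·m⁻¹·s²) · mol² · K⁻¹ = kg⁻¹·m⁻¹·s²·K⁻¹·mol².

kg⁻¹·m⁻¹·s²·K⁻¹·mol²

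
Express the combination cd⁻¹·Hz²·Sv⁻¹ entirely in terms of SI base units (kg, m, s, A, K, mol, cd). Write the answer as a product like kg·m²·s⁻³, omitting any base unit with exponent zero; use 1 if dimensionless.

Hz = s⁻¹.
So Hz² = s⁻².
Sv = m²·s⁻².
So Sv⁻¹ = m⁻²·s².
Combining: cd⁻¹·Hz²·Sv⁻¹ = cd⁻¹ · s⁻² · (m⁻²·s²) = m⁻²·cd⁻¹.

m⁻²·cd⁻¹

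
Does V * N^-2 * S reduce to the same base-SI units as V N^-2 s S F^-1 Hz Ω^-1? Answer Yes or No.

No

Left side:
  V = W/A (potential = power per current),
      = kg·m²·s⁻³·A⁻¹.
  N = kg·m/s² = kg·m·s⁻² (force = mass × acceleration).
  So N⁻² = kg⁻²·m⁻²·s⁴.
  S = 1/Ω (conductance is reciprocal resistance),
      = kg⁻¹·m⁻²·s³·A².
  Combining: V·N⁻²·S = (kg·m²·s⁻³·A⁻¹) · (kg⁻²·m⁻²·s⁴) · (kg⁻¹·m⁻²·s³·A²) = kg⁻²·m⁻²·s⁴·A.
Right side:
  V = kg·m²·s⁻³·A⁻¹.
  N = kg·m·s⁻².
  So N⁻² = kg⁻²·m⁻²·s⁴.
  S = kg⁻¹·m⁻²·s³·A².
  F = kg⁻¹·m⁻²·s⁴·A².
  So F⁻¹ = kg·m²·s⁻⁴·A⁻².
  Hz = s⁻¹.
  Ω = kg·m²·s⁻³·A⁻².
  So Ω⁻¹ = kg⁻¹·m⁻²·s³·A².
  Combining: V·N⁻²·s·S·F⁻¹·Hz·Ω⁻¹ = (kg·m²·s⁻³·A⁻¹) · (kg⁻²·m⁻²·s⁴) · s · (kg⁻¹·m⁻²·s³·A²) · (kg·m²·s⁻⁴·A⁻²) · s⁻¹ · (kg⁻¹·m⁻²·s³·A²) = kg⁻²·m⁻²·s³·A.
Left is kg⁻²·m⁻²·s⁴·A; right is kg⁻²·m⁻²·s³·A — different.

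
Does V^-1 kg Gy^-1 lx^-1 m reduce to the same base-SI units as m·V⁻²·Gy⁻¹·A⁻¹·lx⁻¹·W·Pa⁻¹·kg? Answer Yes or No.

No

Left side:
  V = W/A (potential = power per current),
      = kg·m²·s⁻³·A⁻¹.
  So V⁻¹ = kg⁻¹·m⁻²·s³·A.
  Gy = J/kg (absorbed dose = energy per mass),
      = m²·s⁻².
  So Gy⁻¹ = m⁻²·s².
  lx = lm/m² (illuminance = luminous flux per area),
      = m⁻²·cd.
  So lx⁻¹ = m²·cd⁻¹.
  Combining: V⁻¹·kg·Gy⁻¹·lx⁻¹·m = (kg⁻¹·m⁻²·s³·A) · kg · (m⁻²·s²) · (m²·cd⁻¹) · m = m⁻¹·s⁵·A·cd⁻¹.
Right side:
  V = W/A (potential = power per current),
      = kg·m²·s⁻³·A⁻¹.
  So V⁻² = kg⁻²·m⁻⁴·s⁶·A².
  Gy = J/kg (absorbed dose = energy per mass),
      = m²·s⁻².
  So Gy⁻¹ = m⁻²·s².
  lx = lm/m² (illuminance = luminous flux per area),
      = m⁻²·cd.
  So lx⁻¹ = m²·cd⁻¹.
  W = J/s (power = energy per time),
      = kg·m²·s⁻³.
  Pa = N/m² (pressure = force per area),
      = kg·m⁻¹·s⁻².
  So Pa⁻¹ = kg⁻¹·m·s².
  Combining: m·V⁻²·Gy⁻¹·A⁻¹·lx⁻¹·W·Pa⁻¹·kg = m · (kg⁻²·m⁻⁴·s⁶·A²) · (m⁻²·s²) · A⁻¹ · (m²·cd⁻¹) · (kg·m²·s⁻³) · (kg⁻¹·m·s²) · kg = kg⁻¹·s⁷·A·cd⁻¹.
Left is m⁻¹·s⁵·A·cd⁻¹; right is kg⁻¹·s⁷·A·cd⁻¹ — different.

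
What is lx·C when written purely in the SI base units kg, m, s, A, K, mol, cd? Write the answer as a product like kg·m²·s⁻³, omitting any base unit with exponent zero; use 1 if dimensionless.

m⁻²·s·A·cd

lx = lm/m² (illuminance = luminous flux per area),
    = m⁻²·cd.
C = A·s = s·A (charge = current × time).
Combining: lx·C = (m⁻²·cd) · (s·A) = m⁻²·s·A·cd.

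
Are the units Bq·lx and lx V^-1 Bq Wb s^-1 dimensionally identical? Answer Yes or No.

Left side:
  Bq = 1/s = s⁻¹ (activity is decays per second).
  lx = lm/m² (illuminance = luminous flux per area),
      = m⁻²·cd.
  Combining: Bq·lx = s⁻¹ · (m⁻²·cd) = m⁻²·s⁻¹·cd.
Right side:
  lx = m⁻²·cd.
  V = kg·m²·s⁻³·A⁻¹.
  So V⁻¹ = kg⁻¹·m⁻²·s³·A.
  Bq = s⁻¹.
  Wb = kg·m²·s⁻²·A⁻¹.
  Combining: lx·V⁻¹·Bq·Wb·s⁻¹ = (m⁻²·cd) · (kg⁻¹·m⁻²·s³·A) · s⁻¹ · (kg·m²·s⁻²·A⁻¹) · s⁻¹ = m⁻²·s⁻¹·cd.
Both reduce to m⁻²·s⁻¹·cd.

Yes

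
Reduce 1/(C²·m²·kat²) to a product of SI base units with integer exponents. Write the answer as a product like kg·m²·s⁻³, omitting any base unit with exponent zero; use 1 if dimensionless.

C = A·s = s·A (charge = current × time).
So C⁻² = s⁻²·A⁻².
kat = mol/s = s⁻¹·mol (catalytic activity).
So kat⁻² = s²·mol⁻².
Combining: C⁻²·m⁻²·kat⁻² = (s⁻²·A⁻²) · m⁻² · (s²·mol⁻²) = m⁻²·A⁻²·mol⁻².

m⁻²·A⁻²·mol⁻²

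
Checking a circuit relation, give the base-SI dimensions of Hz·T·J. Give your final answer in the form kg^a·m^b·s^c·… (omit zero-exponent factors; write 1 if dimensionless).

Hz = s⁻¹.
T = kg·s⁻²·A⁻¹.
J = kg·m²·s⁻².
Combining: Hz·T·J = s⁻¹ · (kg·s⁻²·A⁻¹) · (kg·m²·s⁻²) = kg²·m²·s⁻⁵·A⁻¹.

kg²·m²·s⁻⁵·A⁻¹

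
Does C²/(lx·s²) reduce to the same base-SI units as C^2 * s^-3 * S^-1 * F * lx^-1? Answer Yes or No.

Yes

Left side:
  C = A·s = s·A (charge = current × time).
  So C² = s²·A².
  lx = lm/m² (illuminance = luminous flux per area),
      = m⁻²·cd.
  So lx⁻¹ = m²·cd⁻¹.
  Combining: C²·lx⁻¹·s⁻² = (s²·A²) · (m²·cd⁻¹) · s⁻² = m²·A²·cd⁻¹.
Right side:
  C = A·s = s·A (charge = current × time).
  So C² = s²·A².
  S = 1/Ω (conductance is reciprocal resistance),
      = kg⁻¹·m⁻²·s³·A².
  So S⁻¹ = kg·m²·s⁻³·A⁻².
  F = C/V (capacitance = charge per voltage),
      = A·s/(kg·m²·s⁻³·A⁻¹) (substituting C and V),
      = kg⁻¹·m⁻²·s⁴·A².
  lx = lm/m² (illuminance = luminous flux per area),
      = m⁻²·cd.
  So lx⁻¹ = m²·cd⁻¹.
  Combining: C²·s⁻³·S⁻¹·F·lx⁻¹ = (s²·A²) · s⁻³ · (kg·m²·s⁻³·A⁻²) · (kg⁻¹·m⁻²·s⁴·A²) · (m²·cd⁻¹) = m²·A²·cd⁻¹.
Both reduce to m²·A²·cd⁻¹.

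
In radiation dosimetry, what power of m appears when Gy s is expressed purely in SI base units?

2

Gy = m²·s⁻².
Combining: Gy·s = (m²·s⁻²) · s = m²·s⁻¹.
The exponent of m is 2.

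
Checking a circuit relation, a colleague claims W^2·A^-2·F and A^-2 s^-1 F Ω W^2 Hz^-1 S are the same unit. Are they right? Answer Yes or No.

Yes

Left side:
  W = J/s (power = energy per time),
      = kg·m²·s⁻³.
  So W² = kg²·m⁴·s⁻⁶.
  F = C/V (capacitance = charge per voltage),
      = A·s/(kg·m²·s⁻³·A⁻¹) (substituting C and V),
      = kg⁻¹·m⁻²·s⁴·A².
  Combining: W²·A⁻²·F = (kg²·m⁴·s⁻⁶) · A⁻² · (kg⁻¹·m⁻²·s⁴·A²) = kg·m²·s⁻².
Right side:
  F = C/V (capacitance = charge per voltage),
      = A·s/(kg·m²·s⁻³·A⁻¹) (substituting C and V),
      = kg⁻¹·m⁻²·s⁴·A².
  Ω = V/A (resistance = voltage per current),
      = kg·m²·s⁻³·A⁻².
  W = J/s (power = energy per time),
      = kg·m²·s⁻³.
  So W² = kg²·m⁴·s⁻⁶.
  Hz = 1/s = s⁻¹ (frequency is cycles per second).
  So Hz⁻¹ = s.
  S = 1/Ω (conductance is reciprocal resistance),
      = kg⁻¹·m⁻²·s³·A².
  Combining: A⁻²·s⁻¹·F·Ω·W²·Hz⁻¹·S = A⁻² · s⁻¹ · (kg⁻¹·m⁻²·s⁴·A²) · (kg·m²·s⁻³·A⁻²) · (kg²·m⁴·s⁻⁶) · s · (kg⁻¹·m⁻²·s³·A²) = kg·m²·s⁻².
Both reduce to kg·m²·s⁻².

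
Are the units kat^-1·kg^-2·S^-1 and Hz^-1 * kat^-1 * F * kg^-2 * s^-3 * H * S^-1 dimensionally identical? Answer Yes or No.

Left side:
  kat = mol/s = s⁻¹·mol (catalytic activity).
  So kat⁻¹ = s·mol⁻¹.
  S = 1/Ω (conductance is reciprocal resistance),
      = kg⁻¹·m⁻²·s³·A².
  So S⁻¹ = kg·m²·s⁻³·A⁻².
  Combining: kat⁻¹·kg⁻²·S⁻¹ = (s·mol⁻¹) · kg⁻² · (kg·m²·s⁻³·A⁻²) = kg⁻¹·m²·s⁻²·A⁻²·mol⁻¹.
Right side:
  Hz = s⁻¹.
  So Hz⁻¹ = s.
  kat = s⁻¹·mol.
  So kat⁻¹ = s·mol⁻¹.
  F = kg⁻¹·m⁻²·s⁴·A².
  H = kg·m²·s⁻²·A⁻².
  S = kg⁻¹·m⁻²·s³·A².
  So S⁻¹ = kg·m²·s⁻³·A⁻².
  Combining: Hz⁻¹·kat⁻¹·F·kg⁻²·s⁻³·H·S⁻¹ = s · (s·mol⁻¹) · (kg⁻¹·m⁻²·s⁴·A²) · kg⁻² · s⁻³ · (kg·m²·s⁻²·A⁻²) · (kg·m²·s⁻³·A⁻²) = kg⁻¹·m²·s⁻²·A⁻²·mol⁻¹.
Both reduce to kg⁻¹·m²·s⁻²·A⁻²·mol⁻¹.

Yes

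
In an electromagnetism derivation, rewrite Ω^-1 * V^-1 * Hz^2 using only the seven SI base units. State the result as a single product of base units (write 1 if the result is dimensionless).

kg⁻²·m⁻⁴·s⁴·A³

Ω = V/A (resistance = voltage per current),
    = kg·m²·s⁻³·A⁻².
So Ω⁻¹ = kg⁻¹·m⁻²·s³·A².
V = W/A (potential = power per current),
    = kg·m²·s⁻³·A⁻¹.
So V⁻¹ = kg⁻¹·m⁻²·s³·A.
Hz = 1/s = s⁻¹ (frequency is cycles per second).
So Hz² = s⁻².
Combining: Ω⁻¹·V⁻¹·Hz² = (kg⁻¹·m⁻²·s³·A²) · (kg⁻¹·m⁻²·s³·A) · s⁻² = kg⁻²·m⁻⁴·s⁴·A³.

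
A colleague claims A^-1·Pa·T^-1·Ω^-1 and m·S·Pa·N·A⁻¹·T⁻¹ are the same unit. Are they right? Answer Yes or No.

Left side:
  Pa = N/m² (pressure = force per area),
      = kg·m⁻¹·s⁻².
  T = Wb/m² (flux density = flux per area),
      = kg·s⁻²·A⁻¹.
  So T⁻¹ = kg⁻¹·s²·A.
  Ω = V/A (resistance = voltage per current),
      = kg·m²·s⁻³·A⁻².
  So Ω⁻¹ = kg⁻¹·m⁻²·s³·A².
  Combining: A⁻¹·Pa·T⁻¹·Ω⁻¹ = A⁻¹ · (kg·m⁻¹·s⁻²) · (kg⁻¹·s²·A) · (kg⁻¹·m⁻²·s³·A²) = kg⁻¹·m⁻³·s³·A².
Right side:
  S = kg⁻¹·m⁻²·s³·A².
  Pa = kg·m⁻¹·s⁻².
  N = kg·m·s⁻².
  T = kg·s⁻²·A⁻¹.
  So T⁻¹ = kg⁻¹·s²·A.
  Combining: m·S·Pa·N·A⁻¹·T⁻¹ = m · (kg⁻¹·m⁻²·s³·A²) · (kg·m⁻¹·s⁻²) · (kg·m·s⁻²) · A⁻¹ · (kg⁻¹·s²·A) = m⁻¹·s·A².
Left is kg⁻¹·m⁻³·s³·A²; right is m⁻¹·s·A² — different.

No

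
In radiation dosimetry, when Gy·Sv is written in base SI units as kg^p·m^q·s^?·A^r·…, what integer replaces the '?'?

-4

Gy = J/kg (absorbed dose = energy per mass),
    = m²·s⁻².
Sv = J/kg (equivalent dose = energy per mass),
    = m²·s⁻².
Combining: Gy·Sv = (m²·s⁻²) · (m²·s⁻²) = m⁴·s⁻⁴.
The exponent of s is -4.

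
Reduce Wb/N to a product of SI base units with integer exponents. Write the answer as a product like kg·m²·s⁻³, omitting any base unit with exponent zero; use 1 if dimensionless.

N = kg·m/s² = kg·m·s⁻² (force = mass × acceleration).
So N⁻¹ = kg⁻¹·m⁻¹·s².
Wb = V·s (flux: a volt is a weber per second),
    = kg·m²·s⁻²·A⁻¹.
Combining: N⁻¹·Wb = (kg⁻¹·m⁻¹·s²) · (kg·m²·s⁻²·A⁻¹) = m·A⁻¹.

m·A⁻¹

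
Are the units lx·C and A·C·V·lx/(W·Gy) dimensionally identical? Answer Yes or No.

No

Left side:
  lx = m⁻²·cd.
  C = s·A.
  Combining: lx·C = (m⁻²·cd) · (s·A) = m⁻²·s·A·cd.
Right side:
  W = kg·m²·s⁻³.
  So W⁻¹ = kg⁻¹·m⁻²·s³.
  C = s·A.
  Gy = m²·s⁻².
  So Gy⁻¹ = m⁻²·s².
  V = kg·m²·s⁻³·A⁻¹.
  lx = m⁻²·cd.
  Combining: W⁻¹·A·C·Gy⁻¹·V·lx = (kg⁻¹·m⁻²·s³) · A · (s·A) · (m⁻²·s²) · (kg·m²·s⁻³·A⁻¹) · (m⁻²·cd) = m⁻⁴·s³·A·cd.
Left is m⁻²·s·A·cd; right is m⁻⁴·s³·A·cd — different.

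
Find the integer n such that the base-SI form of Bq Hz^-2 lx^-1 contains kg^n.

Bq = s⁻¹.
Hz = s⁻¹.
So Hz⁻² = s².
lx = m⁻²·cd.
So lx⁻¹ = m²·cd⁻¹.
Combining: Bq·Hz⁻²·lx⁻¹ = s⁻¹ · s² · (m²·cd⁻¹) = m²·s·cd⁻¹.
The exponent of kg is 0.

0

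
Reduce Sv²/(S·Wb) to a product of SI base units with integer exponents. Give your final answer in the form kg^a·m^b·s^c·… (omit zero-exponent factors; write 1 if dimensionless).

m⁴·s⁻⁵·A⁻¹

S = kg⁻¹·m⁻²·s³·A².
So S⁻¹ = kg·m²·s⁻³·A⁻².
Wb = kg·m²·s⁻²·A⁻¹.
So Wb⁻¹ = kg⁻¹·m⁻²·s²·A.
Sv = m²·s⁻².
So Sv² = m⁴·s⁻⁴.
Combining: S⁻¹·Wb⁻¹·Sv² = (kg·m²·s⁻³·A⁻²) · (kg⁻¹·m⁻²·s²·A) · (m⁴·s⁻⁴) = m⁴·s⁻⁵·A⁻¹.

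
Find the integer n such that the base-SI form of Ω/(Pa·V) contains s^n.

Pa = kg·m⁻¹·s⁻².
So Pa⁻¹ = kg⁻¹·m·s².
Ω = kg·m²·s⁻³·A⁻².
V = kg·m²·s⁻³·A⁻¹.
So V⁻¹ = kg⁻¹·m⁻²·s³·A.
Combining: Pa⁻¹·Ω·V⁻¹ = (kg⁻¹·m·s²) · (kg·m²·s⁻³·A⁻²) · (kg⁻¹·m⁻²·s³·A) = kg⁻¹·m·s²·A⁻¹.
The exponent of s is 2.

2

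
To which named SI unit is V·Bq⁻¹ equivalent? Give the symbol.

Wb

V = kg·m²·s⁻³·A⁻¹.
Bq = s⁻¹.
So Bq⁻¹ = s.
Combining: V·Bq⁻¹ = (kg·m²·s⁻³·A⁻¹) · s = kg·m²·s⁻²·A⁻¹.
kg·m²·s⁻²·A⁻¹ is the base-SI form of the weber.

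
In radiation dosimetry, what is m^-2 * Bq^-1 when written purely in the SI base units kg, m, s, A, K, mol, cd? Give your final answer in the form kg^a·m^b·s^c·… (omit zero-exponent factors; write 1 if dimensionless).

m⁻²·s

Bq = 1/s = s⁻¹ (activity is decays per second).
So Bq⁻¹ = s.
Combining: m⁻²·Bq⁻¹ = m⁻² · s = m⁻²·s.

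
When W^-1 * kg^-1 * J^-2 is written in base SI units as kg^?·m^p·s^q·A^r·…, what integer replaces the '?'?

-4

W = kg·m²·s⁻³.
So W⁻¹ = kg⁻¹·m⁻²·s³.
J = kg·m²·s⁻².
So J⁻² = kg⁻²·m⁻⁴·s⁴.
Combining: W⁻¹·kg⁻¹·J⁻² = (kg⁻¹·m⁻²·s³) · kg⁻¹ · (kg⁻²·m⁻⁴·s⁴) = kg⁻⁴·m⁻⁶·s⁷.
The exponent of kg is -4.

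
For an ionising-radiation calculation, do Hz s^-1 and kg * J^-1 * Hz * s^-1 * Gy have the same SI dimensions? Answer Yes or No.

Left side:
  Hz = s⁻¹.
  Combining: Hz·s⁻¹ = s⁻¹ · s⁻¹ = s⁻².
Right side:
  J = N·m (work = force × distance),
      = kg·m²·s⁻².
  So J⁻¹ = kg⁻¹·m⁻²·s².
  Hz = 1/s = s⁻¹ (frequency is cycles per second).
  Gy = J/kg (absorbed dose = energy per mass),
      = m²·s⁻².
  Combining: kg·J⁻¹·Hz·s⁻¹·Gy = kg · (kg⁻¹·m⁻²·s²) · s⁻¹ · s⁻¹ · (m²·s⁻²) = s⁻².
Both reduce to s⁻².

Yes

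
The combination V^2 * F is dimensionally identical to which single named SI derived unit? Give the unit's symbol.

V = kg·m²·s⁻³·A⁻¹.
So V² = kg²·m⁴·s⁻⁶·A⁻².
F = kg⁻¹·m⁻²·s⁴·A².
Combining: V²·F = (kg²·m⁴·s⁻⁶·A⁻²) · (kg⁻¹·m⁻²·s⁴·A²) = kg·m²·s⁻².
kg·m²·s⁻² is the base-SI form of the joule.

J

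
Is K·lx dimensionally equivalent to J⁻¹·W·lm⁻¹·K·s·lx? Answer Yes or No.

No

Left side:
  lx = lm/m² (illuminance = luminous flux per area),
      = m⁻²·cd.
  Combining: K·lx = K · (m⁻²·cd) = m⁻²·K·cd.
Right side:
  J = kg·m²·s⁻².
  So J⁻¹ = kg⁻¹·m⁻²·s².
  W = kg·m²·s⁻³.
  lm = cd.
  So lm⁻¹ = cd⁻¹.
  lx = m⁻²·cd.
  Combining: J⁻¹·W·lm⁻¹·K·s·lx = (kg⁻¹·m⁻²·s²) · (kg·m²·s⁻³) · cd⁻¹ · K · s · (m⁻²·cd) = m⁻²·K.
Left is m⁻²·K·cd; right is m⁻²·K — different.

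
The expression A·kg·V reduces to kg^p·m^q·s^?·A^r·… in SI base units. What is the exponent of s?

-3

V = kg·m²·s⁻³·A⁻¹.
Combining: A·kg·V = A · kg · (kg·m²·s⁻³·A⁻¹) = kg²·m²·s⁻³.
The exponent of s is -3.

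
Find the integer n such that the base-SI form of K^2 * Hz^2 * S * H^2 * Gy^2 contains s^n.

Hz = s⁻¹.
So Hz² = s⁻².
S = kg⁻¹·m⁻²·s³·A².
H = kg·m²·s⁻²·A⁻².
So H² = kg²·m⁴·s⁻⁴·A⁻⁴.
Gy = m²·s⁻².
So Gy² = m⁴·s⁻⁴.
Combining: K²·Hz²·S·H²·Gy² = K² · s⁻² · (kg⁻¹·m⁻²·s³·A²) · (kg²·m⁴·s⁻⁴·A⁻⁴) · (m⁴·s⁻⁴) = kg·m⁶·s⁻⁷·A⁻²·K².
The exponent of s is -7.

-7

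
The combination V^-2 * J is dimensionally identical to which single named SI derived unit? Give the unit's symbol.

F

V = kg·m²·s⁻³·A⁻¹.
So V⁻² = kg⁻²·m⁻⁴·s⁶·A².
J = kg·m²·s⁻².
Combining: V⁻²·J = (kg⁻²·m⁻⁴·s⁶·A²) · (kg·m²·s⁻²) = kg⁻¹·m⁻²·s⁴·A².
kg⁻¹·m⁻²·s⁴·A² is the base-SI form of the farad.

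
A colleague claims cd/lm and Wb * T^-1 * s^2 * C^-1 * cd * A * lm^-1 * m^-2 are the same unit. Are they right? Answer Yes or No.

Left side:
  lm = cd.
  So lm⁻¹ = cd⁻¹.
  Combining: cd·lm⁻¹ = cd · cd⁻¹ = 1.
Right side:
  Wb = V·s (flux: a volt is a weber per second),
      = kg·m²·s⁻²·A⁻¹.
  T = Wb/m² (flux density = flux per area),
      = kg·s⁻²·A⁻¹.
  So T⁻¹ = kg⁻¹·s²·A.
  C = A·s = s·A (charge = current × time).
  So C⁻¹ = s⁻¹·A⁻¹.
  lm = cd·sr = cd (luminous flux; sr is dimensionless).
  So lm⁻¹ = cd⁻¹.
  Combining: Wb·T⁻¹·s²·C⁻¹·cd·A·lm⁻¹·m⁻² = (kg·m²·s⁻²·A⁻¹) · (kg⁻¹·s²·A) · s² · (s⁻¹·A⁻¹) · cd · A · cd⁻¹ · m⁻² = s.
Left is 1; right is s — different.

No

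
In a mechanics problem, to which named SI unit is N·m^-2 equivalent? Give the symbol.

N = kg·m/s² = kg·m·s⁻² (force = mass × acceleration).
Combining: N·m⁻² = (kg·m·s⁻²) · m⁻² = kg·m⁻¹·s⁻².
kg·m⁻¹·s⁻² is the base-SI form of the pascal.

Pa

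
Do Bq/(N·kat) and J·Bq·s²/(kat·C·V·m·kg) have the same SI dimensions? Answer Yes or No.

Yes

Left side:
  N = kg·m·s⁻².
  So N⁻¹ = kg⁻¹·m⁻¹·s².
  kat = s⁻¹·mol.
  So kat⁻¹ = s·mol⁻¹.
  Bq = s⁻¹.
  Combining: N⁻¹·kat⁻¹·Bq = (kg⁻¹·m⁻¹·s²) · (s·mol⁻¹) · s⁻¹ = kg⁻¹·m⁻¹·s²·mol⁻¹.
Right side:
  kat = mol/s = s⁻¹·mol (catalytic activity).
  So kat⁻¹ = s·mol⁻¹.
  C = A·s = s·A (charge = current × time).
  So C⁻¹ = s⁻¹·A⁻¹.
  J = N·m (work = force × distance),
      = kg·m²·s⁻².
  V = W/A (potential = power per current),
      = kg·m²·s⁻³·A⁻¹.
  So V⁻¹ = kg⁻¹·m⁻²·s³·A.
  Bq = 1/s = s⁻¹ (activity is decays per second).
  Combining: kat⁻¹·C⁻¹·J·V⁻¹·Bq·m⁻¹·kg⁻¹·s² = (s·mol⁻¹) · (s⁻¹·A⁻¹) · (kg·m²·s⁻²) · (kg⁻¹·m⁻²·s³·A) · s⁻¹ · m⁻¹ · kg⁻¹ · s² = kg⁻¹·m⁻¹·s²·mol⁻¹.
Both reduce to kg⁻¹·m⁻¹·s²·mol⁻¹.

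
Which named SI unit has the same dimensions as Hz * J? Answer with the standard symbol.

Hz = 1/s = s⁻¹ (frequency is cycles per second).
J = N·m (work = force × distance),
    = kg·m²·s⁻².
Combining: Hz·J = s⁻¹ · (kg·m²·s⁻²) = kg·m²·s⁻³.
kg·m²·s⁻³ is the base-SI form of the watt.

W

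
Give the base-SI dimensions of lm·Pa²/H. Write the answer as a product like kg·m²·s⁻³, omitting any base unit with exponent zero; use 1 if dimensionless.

kg·m⁻⁴·s⁻²·A²·cd

lm = cd.
Pa = kg·m⁻¹·s⁻².
So Pa² = kg²·m⁻²·s⁻⁴.
H = kg·m²·s⁻²·A⁻².
So H⁻¹ = kg⁻¹·m⁻²·s²·A².
Combining: lm·Pa²·H⁻¹ = cd · (kg²·m⁻²·s⁻⁴) · (kg⁻¹·m⁻²·s²·A²) = kg·m⁻⁴·s⁻²·A²·cd.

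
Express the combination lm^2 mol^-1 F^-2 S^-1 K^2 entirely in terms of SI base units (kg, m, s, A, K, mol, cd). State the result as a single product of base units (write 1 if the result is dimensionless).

lm = cd·sr = cd (luminous flux; sr is dimensionless).
So lm² = cd².
F = C/V (capacitance = charge per voltage),
    = A·s/(kg·m²·s⁻³·A⁻¹) (substituting C and V),
    = kg⁻¹·m⁻²·s⁴·A².
So F⁻² = kg²·m⁴·s⁻⁸·A⁻⁴.
S = 1/Ω (conductance is reciprocal resistance),
    = kg⁻¹·m⁻²·s³·A².
So S⁻¹ = kg·m²·s⁻³·A⁻².
Combining: lm²·mol⁻¹·F⁻²·S⁻¹·K² = cd² · mol⁻¹ · (kg²·m⁴·s⁻⁸·A⁻⁴) · (kg·m²·s⁻³·A⁻²) · K² = kg³·m⁶·s⁻¹¹·A⁻⁶·K²·mol⁻¹·cd².

kg³·m⁶·s⁻¹¹·A⁻⁶·K²·mol⁻¹·cd²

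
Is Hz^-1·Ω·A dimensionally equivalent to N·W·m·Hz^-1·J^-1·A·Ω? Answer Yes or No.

Left side:
  Hz = s⁻¹.
  So Hz⁻¹ = s.
  Ω = kg·m²·s⁻³·A⁻².
  Combining: Hz⁻¹·Ω·A = s · (kg·m²·s⁻³·A⁻²) · A = kg·m²·s⁻²·A⁻¹.
Right side:
  N = kg·m/s² = kg·m·s⁻² (force = mass × acceleration).
  W = J/s (power = energy per time),
      = kg·m²·s⁻³.
  Hz = 1/s = s⁻¹ (frequency is cycles per second).
  So Hz⁻¹ = s.
  J = N·m (work = force × distance),
      = kg·m²·s⁻².
  So J⁻¹ = kg⁻¹·m⁻²·s².
  Ω = V/A (resistance = voltage per current),
      = kg·m²·s⁻³·A⁻².
  Combining: N·W·m·Hz⁻¹·J⁻¹·A·Ω = (kg·m·s⁻²) · (kg·m²·s⁻³) · m · s · (kg⁻¹·m⁻²·s²) · A · (kg·m²·s⁻³·A⁻²) = kg²·m⁴·s⁻⁵·A⁻¹.
Left is kg·m²·s⁻²·A⁻¹; right is kg²·m⁴·s⁻⁵·A⁻¹ — different.

No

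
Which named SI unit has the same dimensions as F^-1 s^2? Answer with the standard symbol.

H

F = C/V (capacitance = charge per voltage),
    = A·s/(kg·m²·s⁻³·A⁻¹) (substituting C and V),
    = kg⁻¹·m⁻²·s⁴·A².
So F⁻¹ = kg·m²·s⁻⁴·A⁻².
Combining: F⁻¹·s² = (kg·m²·s⁻⁴·A⁻²) · s² = kg·m²·s⁻²·A⁻².
kg·m²·s⁻²·A⁻² is the base-SI form of the henry.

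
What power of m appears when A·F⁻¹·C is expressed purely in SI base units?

F = C/V (capacitance = charge per voltage),
    = A·s/(kg·m²·s⁻³·A⁻¹) (substituting C and V),
    = kg⁻¹·m⁻²·s⁴·A².
So F⁻¹ = kg·m²·s⁻⁴·A⁻².
C = A·s = s·A (charge = current × time).
Combining: A·F⁻¹·C = A · (kg·m²·s⁻⁴·A⁻²) · (s·A) = kg·m²·s⁻³.
The exponent of m is 2.

2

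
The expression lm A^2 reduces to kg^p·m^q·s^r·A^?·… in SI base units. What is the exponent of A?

lm = cd.
Combining: lm·A² = cd · A² = A²·cd.
The exponent of A is 2.

2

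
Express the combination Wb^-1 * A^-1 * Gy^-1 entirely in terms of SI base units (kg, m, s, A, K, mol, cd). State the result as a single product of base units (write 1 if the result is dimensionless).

Wb = V·s (flux: a volt is a weber per second),
    = kg·m²·s⁻²·A⁻¹.
So Wb⁻¹ = kg⁻¹·m⁻²·s²·A.
Gy = J/kg (absorbed dose = energy per mass),
    = m²·s⁻².
So Gy⁻¹ = m⁻²·s².
Combining: Wb⁻¹·A⁻¹·Gy⁻¹ = (kg⁻¹·m⁻²·s²·A) · A⁻¹ · (m⁻²·s²) = kg⁻¹·m⁻⁴·s⁴.

kg⁻¹·m⁻⁴·s⁴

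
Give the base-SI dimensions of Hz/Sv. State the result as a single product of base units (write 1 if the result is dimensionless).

Hz = s⁻¹.
Sv = m²·s⁻².
So Sv⁻¹ = m⁻²·s².
Combining: Hz·Sv⁻¹ = s⁻¹ · (m⁻²·s²) = m⁻²·s.

m⁻²·s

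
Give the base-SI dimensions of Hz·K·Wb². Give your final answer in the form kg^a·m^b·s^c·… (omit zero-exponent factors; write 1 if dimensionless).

Hz = s⁻¹.
Wb = kg·m²·s⁻²·A⁻¹.
So Wb² = kg²·m⁴·s⁻⁴·A⁻².
Combining: Hz·K·Wb² = s⁻¹ · K · (kg²·m⁴·s⁻⁴·A⁻²) = kg²·m⁴·s⁻⁵·A⁻²·K.

kg²·m⁴·s⁻⁵·A⁻²·K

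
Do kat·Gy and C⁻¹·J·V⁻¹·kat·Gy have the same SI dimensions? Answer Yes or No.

Yes

Left side:
  kat = mol/s = s⁻¹·mol (catalytic activity).
  Gy = J/kg (absorbed dose = energy per mass),
      = m²·s⁻².
  Combining: kat·Gy = (s⁻¹·mol) · (m²·s⁻²) = m²·s⁻³·mol.
Right side:
  C = A·s = s·A (charge = current × time).
  So C⁻¹ = s⁻¹·A⁻¹.
  J = N·m (work = force × distance),
      = kg·m²·s⁻².
  V = W/A (potential = power per current),
      = kg·m²·s⁻³·A⁻¹.
  So V⁻¹ = kg⁻¹·m⁻²·s³·A.
  kat = mol/s = s⁻¹·mol (catalytic activity).
  Gy = J/kg (absorbed dose = energy per mass),
      = m²·s⁻².
  Combining: C⁻¹·J·V⁻¹·kat·Gy = (s⁻¹·A⁻¹) · (kg·m²·s⁻²) · (kg⁻¹·m⁻²·s³·A) · (s⁻¹·mol) · (m²·s⁻²) = m²·s⁻³·mol.
Both reduce to m²·s⁻³·mol.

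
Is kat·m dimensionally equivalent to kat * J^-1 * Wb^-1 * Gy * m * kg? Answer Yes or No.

Left side:
  kat = s⁻¹·mol.
  Combining: kat·m = (s⁻¹·mol) · m = m·s⁻¹·mol.
Right side:
  kat = mol/s = s⁻¹·mol (catalytic activity).
  J = N·m (work = force × distance),
      = kg·m²·s⁻².
  So J⁻¹ = kg⁻¹·m⁻²·s².
  Wb = V·s (flux: a volt is a weber per second),
      = kg·m²·s⁻²·A⁻¹.
  So Wb⁻¹ = kg⁻¹·m⁻²·s²·A.
  Gy = J/kg (absorbed dose = energy per mass),
      = m²·s⁻².
  Combining: kat·J⁻¹·Wb⁻¹·Gy·m·kg = (s⁻¹·mol) · (kg⁻¹·m⁻²·s²) · (kg⁻¹·m⁻²·s²·A) · (m²·s⁻²) · m · kg = kg⁻¹·m⁻¹·s·A·mol.
Left is m·s⁻¹·mol; right is kg⁻¹·m⁻¹·s·A·mol — different.

No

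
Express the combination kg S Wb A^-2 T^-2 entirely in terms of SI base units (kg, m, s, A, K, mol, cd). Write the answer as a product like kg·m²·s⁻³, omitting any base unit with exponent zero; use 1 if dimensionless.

S = kg⁻¹·m⁻²·s³·A².
Wb = kg·m²·s⁻²·A⁻¹.
T = kg·s⁻²·A⁻¹.
So T⁻² = kg⁻²·s⁴·A².
Combining: kg·S·Wb·A⁻²·T⁻² = kg · (kg⁻¹·m⁻²·s³·A²) · (kg·m²·s⁻²·A⁻¹) · A⁻² · (kg⁻²·s⁴·A²) = kg⁻¹·s⁵·A.

kg⁻¹·s⁵·A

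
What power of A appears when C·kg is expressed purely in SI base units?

C = A·s = s·A (charge = current × time).
Combining: C·kg = (s·A) · kg = kg·s·A.
The exponent of A is 1.

1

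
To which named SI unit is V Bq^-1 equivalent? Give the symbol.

Wb

V = W/A (potential = power per current),
    = kg·m²·s⁻³·A⁻¹.
Bq = 1/s = s⁻¹ (activity is decays per second).
So Bq⁻¹ = s.
Combining: V·Bq⁻¹ = (kg·m²·s⁻³·A⁻¹) · s = kg·m²·s⁻²·A⁻¹.
kg·m²·s⁻²·A⁻¹ is the base-SI form of the weber.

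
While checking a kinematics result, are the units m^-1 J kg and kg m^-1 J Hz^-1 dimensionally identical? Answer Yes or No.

No

Left side:
  J = kg·m²·s⁻².
  Combining: m⁻¹·J·kg = m⁻¹ · (kg·m²·s⁻²) · kg = kg²·m·s⁻².
Right side:
  J = N·m (work = force × distance),
      = kg·m²·s⁻².
  Hz = 1/s = s⁻¹ (frequency is cycles per second).
  So Hz⁻¹ = s.
  Combining: kg·m⁻¹·J·Hz⁻¹ = kg · m⁻¹ · (kg·m²·s⁻²) · s = kg²·m·s⁻¹.
Left is kg²·m·s⁻²; right is kg²·m·s⁻¹ — different.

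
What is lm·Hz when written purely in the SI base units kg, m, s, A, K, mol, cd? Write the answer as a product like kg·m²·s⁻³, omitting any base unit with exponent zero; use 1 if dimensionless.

lm = cd·sr = cd (luminous flux; sr is dimensionless).
Hz = 1/s = s⁻¹ (frequency is cycles per second).
Combining: lm·Hz = cd · s⁻¹ = s⁻¹·cd.

s⁻¹·cd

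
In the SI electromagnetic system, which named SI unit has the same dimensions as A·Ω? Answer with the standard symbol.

V

Ω = V/A (resistance = voltage per current),
    = kg·m²·s⁻³·A⁻².
Combining: A·Ω = A · (kg·m²·s⁻³·A⁻²) = kg·m²·s⁻³·A⁻¹.
kg·m²·s⁻³·A⁻¹ is the base-SI form of the volt.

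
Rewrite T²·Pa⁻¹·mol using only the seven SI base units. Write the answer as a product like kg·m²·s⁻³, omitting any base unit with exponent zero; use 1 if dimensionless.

T = kg·s⁻²·A⁻¹.
So T² = kg²·s⁻⁴·A⁻².
Pa = kg·m⁻¹·s⁻².
So Pa⁻¹ = kg⁻¹·m·s².
Combining: T²·Pa⁻¹·mol = (kg²·s⁻⁴·A⁻²) · (kg⁻¹·m·s²) · mol = kg·m·s⁻²·A⁻²·mol.

kg·m·s⁻²·A⁻²·mol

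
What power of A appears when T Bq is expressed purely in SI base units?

-1

T = kg·s⁻²·A⁻¹.
Bq = s⁻¹.
Combining: T·Bq = (kg·s⁻²·A⁻¹) · s⁻¹ = kg·s⁻³·A⁻¹.
The exponent of A is -1.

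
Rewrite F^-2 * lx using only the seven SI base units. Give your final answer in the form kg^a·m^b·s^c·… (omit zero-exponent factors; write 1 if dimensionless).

F = C/V (capacitance = charge per voltage),
    = A·s/(kg·m²·s⁻³·A⁻¹) (substituting C and V),
    = kg⁻¹·m⁻²·s⁴·A².
So F⁻² = kg²·m⁴·s⁻⁸·A⁻⁴.
lx = lm/m² (illuminance = luminous flux per area),
    = m⁻²·cd.
Combining: F⁻²·lx = (kg²·m⁴·s⁻⁸·A⁻⁴) · (m⁻²·cd) = kg²·m²·s⁻⁸·A⁻⁴·cd.

kg²·m²·s⁻⁸·A⁻⁴·cd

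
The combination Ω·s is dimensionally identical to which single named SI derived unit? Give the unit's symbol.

Ω = V/A (resistance = voltage per current),
    = kg·m²·s⁻³·A⁻².
Combining: Ω·s = (kg·m²·s⁻³·A⁻²) · s = kg·m²·s⁻²·A⁻².
kg·m²·s⁻²·A⁻² is the base-SI form of the henry.

H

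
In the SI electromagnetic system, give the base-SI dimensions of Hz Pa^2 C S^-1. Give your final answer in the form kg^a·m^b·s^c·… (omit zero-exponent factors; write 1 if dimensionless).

Hz = 1/s = s⁻¹ (frequency is cycles per second).
Pa = N/m² (pressure = force per area),
    = kg·m⁻¹·s⁻².
So Pa² = kg²·m⁻²·s⁻⁴.
C = A·s = s·A (charge = current × time).
S = 1/Ω (conductance is reciprocal resistance),
    = kg⁻¹·m⁻²·s³·A².
So S⁻¹ = kg·m²·s⁻³·A⁻².
Combining: Hz·Pa²·C·S⁻¹ = s⁻¹ · (kg²·m⁻²·s⁻⁴) · (s·A) · (kg·m²·s⁻³·A⁻²) = kg³·s⁻⁷·A⁻¹.

kg³·s⁻⁷·A⁻¹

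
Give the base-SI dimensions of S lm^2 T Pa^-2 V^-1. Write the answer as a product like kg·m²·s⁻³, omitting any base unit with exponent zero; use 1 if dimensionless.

kg⁻³·m⁻²·s⁸·A²·cd²

S = kg⁻¹·m⁻²·s³·A².
lm = cd.
So lm² = cd².
T = kg·s⁻²·A⁻¹.
Pa = kg·m⁻¹·s⁻².
So Pa⁻² = kg⁻²·m²·s⁴.
V = kg·m²·s⁻³·A⁻¹.
So V⁻¹ = kg⁻¹·m⁻²·s³·A.
Combining: S·lm²·T·Pa⁻²·V⁻¹ = (kg⁻¹·m⁻²·s³·A²) · cd² · (kg·s⁻²·A⁻¹) · (kg⁻²·m²·s⁴) · (kg⁻¹·m⁻²·s³·A) = kg⁻³·m⁻²·s⁸·A²·cd².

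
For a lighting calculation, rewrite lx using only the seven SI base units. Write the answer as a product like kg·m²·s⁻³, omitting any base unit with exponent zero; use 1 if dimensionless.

m⁻²·cd

lx = lm/m² (illuminance = luminous flux per area),
    = m⁻²·cd.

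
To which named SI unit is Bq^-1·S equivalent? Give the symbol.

Bq = 1/s = s⁻¹ (activity is decays per second).
So Bq⁻¹ = s.
S = 1/Ω (conductance is reciprocal resistance),
    = kg⁻¹·m⁻²·s³·A².
Combining: Bq⁻¹·S = s · (kg⁻¹·m⁻²·s³·A²) = kg⁻¹·m⁻²·s⁴·A².
kg⁻¹·m⁻²·s⁴·A² is the base-SI form of the farad.

F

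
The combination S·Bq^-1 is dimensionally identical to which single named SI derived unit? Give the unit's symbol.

S = 1/Ω (conductance is reciprocal resistance),
    = kg⁻¹·m⁻²·s³·A².
Bq = 1/s = s⁻¹ (activity is decays per second).
So Bq⁻¹ = s.
Combining: S·Bq⁻¹ = (kg⁻¹·m⁻²·s³·A²) · s = kg⁻¹·m⁻²·s⁴·A².
kg⁻¹·m⁻²·s⁴·A² is the base-SI form of the farad.

F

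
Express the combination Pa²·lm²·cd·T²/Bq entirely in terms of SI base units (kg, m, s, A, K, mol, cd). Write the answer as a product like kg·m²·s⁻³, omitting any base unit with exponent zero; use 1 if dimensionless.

Pa = kg·m⁻¹·s⁻².
So Pa² = kg²·m⁻²·s⁻⁴.
lm = cd.
So lm² = cd².
Bq = s⁻¹.
So Bq⁻¹ = s.
T = kg·s⁻²·A⁻¹.
So T² = kg²·s⁻⁴·A⁻².
Combining: Pa²·lm²·cd·Bq⁻¹·T² = (kg²·m⁻²·s⁻⁴) · cd² · cd · s · (kg²·s⁻⁴·A⁻²) = kg⁴·m⁻²·s⁻⁷·A⁻²·cd³.

kg⁴·m⁻²·s⁻⁷·A⁻²·cd³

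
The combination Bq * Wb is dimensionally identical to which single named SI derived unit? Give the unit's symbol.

Bq = 1/s = s⁻¹ (activity is decays per second).
Wb = V·s (flux: a volt is a weber per second),
    = kg·m²·s⁻²·A⁻¹.
Combining: Bq·Wb = s⁻¹ · (kg·m²·s⁻²·A⁻¹) = kg·m²·s⁻³·A⁻¹.
kg·m²·s⁻³·A⁻¹ is the base-SI form of the volt.

V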